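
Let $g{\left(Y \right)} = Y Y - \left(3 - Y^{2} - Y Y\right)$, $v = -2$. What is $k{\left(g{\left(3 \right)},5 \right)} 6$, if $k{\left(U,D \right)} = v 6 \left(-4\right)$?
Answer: $288$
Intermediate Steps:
$g{\left(Y \right)} = -3 + 3 Y^{2}$ ($g{\left(Y \right)} = Y^{2} + \left(\left(Y^{2} + Y^{2}\right) - 3\right) = Y^{2} + \left(2 Y^{2} - 3\right) = Y^{2} + \left(-3 + 2 Y^{2}\right) = -3 + 3 Y^{2}$)
$k{\left(U,D \right)} = 48$ ($k{\left(U,D \right)} = \left(-2\right) 6 \left(-4\right) = \left(-12\right) \left(-4\right) = 48$)
$k{\left(g{\left(3 \right)},5 \right)} 6 = 48 \cdot 6 = 288$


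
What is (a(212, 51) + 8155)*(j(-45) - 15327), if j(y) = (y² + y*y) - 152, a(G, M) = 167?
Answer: -95112138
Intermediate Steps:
j(y) = -152 + 2*y² (j(y) = (y² + y²) - 152 = 2*y² - 152 = -152 + 2*y²)
(a(212, 51) + 8155)*(j(-45) - 15327) = (167 + 8155)*((-152 + 2*(-45)²) - 15327) = 8322*((-152 + 2*2025) - 15327) = 8322*((-152 + 4050) - 15327) = 8322*(3898 - 15327) = 8322*(-11429) = -95112138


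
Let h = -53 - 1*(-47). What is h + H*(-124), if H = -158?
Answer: 19586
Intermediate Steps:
h = -6 (h = -53 + 47 = -6)
h + H*(-124) = -6 - 158*(-124) = -6 + 19592 = 19586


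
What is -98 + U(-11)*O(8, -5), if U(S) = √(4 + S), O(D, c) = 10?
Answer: -98 + 10*I*√7 ≈ -98.0 + 26.458*I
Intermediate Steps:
-98 + U(-11)*O(8, -5) = -98 + √(4 - 11)*10 = -98 + √(-7)*10 = -98 + (I*√7)*10 = -98 + 10*I*√7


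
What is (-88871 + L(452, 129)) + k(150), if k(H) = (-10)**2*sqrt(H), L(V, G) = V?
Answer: -88419 + 500*sqrt(6) ≈ -87194.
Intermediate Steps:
k(H) = 100*sqrt(H)
(-88871 + L(452, 129)) + k(150) = (-88871 + 452) + 100*sqrt(150) = -88419 + 100*(5*sqrt(6)) = -88419 + 500*sqrt(6)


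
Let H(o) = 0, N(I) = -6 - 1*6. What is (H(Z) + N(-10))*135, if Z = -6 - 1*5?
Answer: -1620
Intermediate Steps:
N(I) = -12 (N(I) = -6 - 6 = -12)
Z = -11 (Z = -6 - 5 = -11)
(H(Z) + N(-10))*135 = (0 - 12)*135 = -12*135 = -1620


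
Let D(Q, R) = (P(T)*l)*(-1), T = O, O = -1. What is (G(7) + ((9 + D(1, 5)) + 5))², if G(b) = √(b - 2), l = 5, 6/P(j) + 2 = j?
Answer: (24 + √5)² ≈ 688.33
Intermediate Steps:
T = -1
P(j) = 6/(-2 + j)
D(Q, R) = 10 (D(Q, R) = ((6/(-2 - 1))*5)*(-1) = ((6/(-3))*5)*(-1) = ((6*(-⅓))*5)*(-1) = -2*5*(-1) = -10*(-1) = 10)
G(b) = √(-2 + b)
(G(7) + ((9 + D(1, 5)) + 5))² = (√(-2 + 7) + ((9 + 10) + 5))² = (√5 + (19 + 5))² = (√5 + 24)² = (24 + √5)²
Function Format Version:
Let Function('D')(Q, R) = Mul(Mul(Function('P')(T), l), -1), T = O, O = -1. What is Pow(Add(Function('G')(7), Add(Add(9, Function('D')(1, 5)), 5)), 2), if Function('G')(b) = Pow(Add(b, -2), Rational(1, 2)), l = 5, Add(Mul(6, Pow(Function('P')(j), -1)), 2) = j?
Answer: Pow(Add(24, Pow(5, Rational(1, 2))), 2) ≈ 688.33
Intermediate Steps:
T = -1
Function('P')(j) = Mul(6, Pow(Add(-2, j), -1))
Function('D')(Q, R) = 10 (Function('D')(Q, R) = Mul(Mul(Mul(6, Pow(Add(-2, -1), -1)), 5), -1) = Mul(Mul(Mul(6, Pow(-3, -1)), 5), -1) = Mul(Mul(Mul(6, Rational(-1, 3)), 5), -1) = Mul(Mul(-2, 5), -1) = Mul(-10, -1) = 10)
Function('G')(b) = Pow(Add(-2, b), Rational(1, 2))
Pow(Add(Function('G')(7), Add(Add(9, Function('D')(1, 5)), 5)), 2) = Pow(Add(Pow(Add(-2, 7), Rational(1, 2)), Add(Add(9, 10), 5)), 2) = Pow(Add(Pow(5, Rational(1, 2)), Add(19, 5)), 2) = Pow(Add(Pow(5, Rational(1, 2)), 24), 2) = Pow(Add(24, Pow(5, Rational(1, 2))), 2)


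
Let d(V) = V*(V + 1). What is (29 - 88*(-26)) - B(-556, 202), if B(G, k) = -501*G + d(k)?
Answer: -317245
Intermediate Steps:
d(V) = V*(1 + V)
B(G, k) = -501*G + k*(1 + k)
(29 - 88*(-26)) - B(-556, 202) = (29 - 88*(-26)) - (-501*(-556) + 202*(1 + 202)) = (29 + 2288) - (278556 + 202*203) = 2317 - (278556 + 41006) = 2317 - 1*319562 = 2317 - 319562 = -317245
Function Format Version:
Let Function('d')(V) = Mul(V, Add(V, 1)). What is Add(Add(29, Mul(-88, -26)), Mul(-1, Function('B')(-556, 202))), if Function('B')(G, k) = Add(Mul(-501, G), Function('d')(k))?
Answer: -317245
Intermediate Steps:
Function('d')(V) = Mul(V, Add(1, V))
Function('B')(G, k) = Add(Mul(-501, G), Mul(k, Add(1, k)))
Add(Add(29, Mul(-88, -26)), Mul(-1, Function('B')(-556, 202))) = Add(Add(29, Mul(-88, -26)), Mul(-1, Add(Mul(-501, -556), Mul(202, Add(1, 202))))) = Add(Add(29, 2288), Mul(-1, Add(278556, Mul(202, 203)))) = Add(2317, Mul(-1, Add(278556, 41006))) = Add(2317, Mul(-1, 319562)) = Add(2317, -319562) = -317245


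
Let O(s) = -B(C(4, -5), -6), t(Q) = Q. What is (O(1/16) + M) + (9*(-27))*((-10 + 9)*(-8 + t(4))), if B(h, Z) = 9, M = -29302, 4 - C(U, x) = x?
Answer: -30283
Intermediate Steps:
C(U, x) = 4 - x
O(s) = -9 (O(s) = -1*9 = -9)
(O(1/16) + M) + (9*(-27))*((-10 + 9)*(-8 + t(4))) = (-9 - 29302) + (9*(-27))*((-10 + 9)*(-8 + 4)) = -29311 - (-243)*(-4) = -29311 - 243*4 = -29311 - 972 = -30283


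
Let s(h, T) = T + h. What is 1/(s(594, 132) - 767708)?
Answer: -1/766982 ≈ -1.3038e-6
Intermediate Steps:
1/(s(594, 132) - 767708) = 1/((132 + 594) - 767708) = 1/(726 - 767708) = 1/(-766982) = -1/766982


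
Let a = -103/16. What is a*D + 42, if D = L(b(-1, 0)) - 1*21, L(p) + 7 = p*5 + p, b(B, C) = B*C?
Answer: 889/4 ≈ 222.25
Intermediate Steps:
a = -103/16 (a = -103*1/16 = -103/16 ≈ -6.4375)
L(p) = -7 + 6*p (L(p) = -7 + (p*5 + p) = -7 + (5*p + p) = -7 + 6*p)
D = -28 (D = (-7 + 6*(-1*0)) - 1*21 = (-7 + 6*0) - 21 = (-7 + 0) - 21 = -7 - 21 = -28)
a*D + 42 = -103/16*(-28) + 42 = 721/4 + 42 = 889/4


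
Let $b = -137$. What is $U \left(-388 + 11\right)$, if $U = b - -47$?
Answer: $33930$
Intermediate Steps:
$U = -90$ ($U = -137 - -47 = -137 + 47 = -90$)
$U \left(-388 + 11\right) = - 90 \left(-388 + 11\right) = \left(-90\right) \left(-377\right) = 33930$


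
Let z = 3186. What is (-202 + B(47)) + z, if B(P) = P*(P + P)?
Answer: 7402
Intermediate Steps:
B(P) = 2*P² (B(P) = P*(2*P) = 2*P²)
(-202 + B(47)) + z = (-202 + 2*47²) + 3186 = (-202 + 2*2209) + 3186 = (-202 + 4418) + 3186 = 4216 + 3186 = 7402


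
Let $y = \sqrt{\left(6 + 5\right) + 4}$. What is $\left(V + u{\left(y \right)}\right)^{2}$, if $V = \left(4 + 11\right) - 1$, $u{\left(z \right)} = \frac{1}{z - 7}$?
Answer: $\frac{54994}{289} - \frac{469 \sqrt{15}}{578} \approx 187.15$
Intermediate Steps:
$y = \sqrt{15}$ ($y = \sqrt{11 + 4} = \sqrt{15} \approx 3.873$)
$u{\left(z \right)} = \frac{1}{-7 + z}$
$V = 14$ ($V = 15 - 1 = 14$)
$\left(V + u{\left(y \right)}\right)^{2} = \left(14 + \frac{1}{-7 + \sqrt{15}}\right)^{2}$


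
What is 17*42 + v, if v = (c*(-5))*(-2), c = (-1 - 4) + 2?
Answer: 684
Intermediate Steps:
c = -3 (c = -5 + 2 = -3)
v = -30 (v = -3*(-5)*(-2) = 15*(-2) = -30)
17*42 + v = 17*42 - 30 = 714 - 30 = 684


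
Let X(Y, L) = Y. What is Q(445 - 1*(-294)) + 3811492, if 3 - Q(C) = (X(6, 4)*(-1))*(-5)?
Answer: 3811465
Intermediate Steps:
Q(C) = -27 (Q(C) = 3 - 6*(-1)*(-5) = 3 - (-6)*(-5) = 3 - 1*30 = 3 - 30 = -27)
Q(445 - 1*(-294)) + 3811492 = -27 + 3811492 = 3811465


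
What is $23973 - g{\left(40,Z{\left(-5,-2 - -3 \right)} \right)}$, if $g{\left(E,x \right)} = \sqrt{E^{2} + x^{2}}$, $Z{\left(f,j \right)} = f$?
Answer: $23973 - 5 \sqrt{65} \approx 23933.0$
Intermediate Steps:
$23973 - g{\left(40,Z{\left(-5,-2 - -3 \right)} \right)} = 23973 - \sqrt{40^{2} + \left(-5\right)^{2}} = 23973 - \sqrt{1600 + 25} = 23973 - \sqrt{1625} = 23973 - 5 \sqrt{65}$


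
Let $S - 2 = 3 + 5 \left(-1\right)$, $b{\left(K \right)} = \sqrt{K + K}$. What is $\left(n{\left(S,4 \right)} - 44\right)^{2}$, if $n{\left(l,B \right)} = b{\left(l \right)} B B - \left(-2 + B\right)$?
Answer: $2116$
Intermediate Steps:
$b{\left(K \right)} = \sqrt{2} \sqrt{K}$ ($b{\left(K \right)} = \sqrt{2 K} = \sqrt{2} \sqrt{K}$)
$S = 0$ ($S = 2 + \left(3 + 5 \left(-1\right)\right) = 2 + \left(3 - 5\right) = 2 - 2 = 0$)
$n{\left(l,B \right)} = 2 - B + \sqrt{2} B^{2} \sqrt{l}$ ($n{\left(l,B \right)} = \sqrt{2} \sqrt{l} B B - \left(-2 + B\right) = B \sqrt{2} \sqrt{l} B - \left(-2 + B\right) = \sqrt{2} B^{2} \sqrt{l} - \left(-2 + B\right) = 2 - B + \sqrt{2} B^{2} \sqrt{l}$)
$\left(n{\left(S,4 \right)} - 44\right)^{2} = \left(\left(2 - 4 + \sqrt{2} \cdot 4^{2} \sqrt{0}\right) - 44\right)^{2} = \left(\left(2 - 4 + \sqrt{2} \cdot 16 \cdot 0\right) - 44\right)^{2} = \left(\left(2 - 4 + 0\right) - 44\right)^{2} = \left(-2 - 44\right)^{2} = \left(-46\right)^{2} = 2116$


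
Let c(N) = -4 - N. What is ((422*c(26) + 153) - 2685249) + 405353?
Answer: -2292403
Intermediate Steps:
((422*c(26) + 153) - 2685249) + 405353 = ((422*(-4 - 1*26) + 153) - 2685249) + 405353 = ((422*(-4 - 26) + 153) - 2685249) + 405353 = ((422*(-30) + 153) - 2685249) + 405353 = ((-12660 + 153) - 2685249) + 405353 = (-12507 - 2685249) + 405353 = -2697756 + 405353 = -2292403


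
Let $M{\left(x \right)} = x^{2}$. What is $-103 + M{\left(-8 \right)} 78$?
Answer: $4889$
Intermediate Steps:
$-103 + M{\left(-8 \right)} 78 = -103 + \left(-8\right)^{2} \cdot 78 = -103 + 64 \cdot 78 = -103 + 4992 = 4889$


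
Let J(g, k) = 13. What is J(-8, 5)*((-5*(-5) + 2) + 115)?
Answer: 1846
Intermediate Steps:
J(-8, 5)*((-5*(-5) + 2) + 115) = 13*((-5*(-5) + 2) + 115) = 13*((25 + 2) + 115) = 13*(27 + 115) = 13*142 = 1846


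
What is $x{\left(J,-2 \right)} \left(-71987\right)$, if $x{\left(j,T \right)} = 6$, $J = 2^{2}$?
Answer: $-431922$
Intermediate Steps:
$J = 4$
$x{\left(J,-2 \right)} \left(-71987\right) = 6 \left(-71987\right) = -431922$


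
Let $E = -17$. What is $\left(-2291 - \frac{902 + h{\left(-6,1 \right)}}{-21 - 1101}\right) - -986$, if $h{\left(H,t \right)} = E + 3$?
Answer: $- \frac{243887}{187} \approx -1304.2$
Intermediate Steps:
$h{\left(H,t \right)} = -14$ ($h{\left(H,t \right)} = -17 + 3 = -14$)
$\left(-2291 - \frac{902 + h{\left(-6,1 \right)}}{-21 - 1101}\right) - -986 = \left(-2291 - \frac{902 - 14}{-21 - 1101}\right) - -986 = \left(-2291 - \frac{888}{-1122}\right) + 986 = \left(-2291 - 888 \left(- \frac{1}{1122}\right)\right) + 986 = \left(-2291 - - \frac{148}{187}\right) + 986 = \left(-2291 + \frac{148}{187}\right) + 986 = - \frac{428269}{187} + 986 = - \frac{243887}{187}$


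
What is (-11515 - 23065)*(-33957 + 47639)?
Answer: -473123560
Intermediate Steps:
(-11515 - 23065)*(-33957 + 47639) = -34580*13682 = -473123560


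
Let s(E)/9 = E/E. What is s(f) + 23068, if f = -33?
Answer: 23077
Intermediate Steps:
s(E) = 9 (s(E) = 9*(E/E) = 9*1 = 9)
s(f) + 23068 = 9 + 23068 = 23077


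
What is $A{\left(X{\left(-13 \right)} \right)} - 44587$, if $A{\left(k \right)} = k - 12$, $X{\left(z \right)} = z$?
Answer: $-44612$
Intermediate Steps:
$A{\left(k \right)} = -12 + k$
$A{\left(X{\left(-13 \right)} \right)} - 44587 = \left(-12 - 13\right) - 44587 = -25 - 44587 = -44612$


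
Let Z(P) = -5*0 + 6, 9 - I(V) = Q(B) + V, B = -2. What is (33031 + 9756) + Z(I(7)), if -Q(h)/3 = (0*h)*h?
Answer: 42793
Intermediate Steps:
Q(h) = 0 (Q(h) = -3*0*h*h = -0*h = -3*0 = 0)
I(V) = 9 - V (I(V) = 9 - (0 + V) = 9 - V)
Z(P) = 6 (Z(P) = 0 + 6 = 6)
(33031 + 9756) + Z(I(7)) = (33031 + 9756) + 6 = 42787 + 6 = 42793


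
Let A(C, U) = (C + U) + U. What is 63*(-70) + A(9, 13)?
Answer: -4375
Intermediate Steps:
A(C, U) = C + 2*U
63*(-70) + A(9, 13) = 63*(-70) + (9 + 2*13) = -4410 + (9 + 26) = -4410 + 35 = -4375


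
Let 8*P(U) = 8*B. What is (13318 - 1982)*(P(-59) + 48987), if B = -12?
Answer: 555180600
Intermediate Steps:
P(U) = -12 (P(U) = (8*(-12))/8 = (1/8)*(-96) = -12)
(13318 - 1982)*(P(-59) + 48987) = (13318 - 1982)*(-12 + 48987) = 11336*48975 = 555180600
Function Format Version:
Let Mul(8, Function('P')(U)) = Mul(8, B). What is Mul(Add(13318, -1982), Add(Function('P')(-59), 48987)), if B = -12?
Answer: 555180600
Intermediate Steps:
Function('P')(U) = -12 (Function('P')(U) = Mul(Rational(1, 8), Mul(8, -12)) = Mul(Rational(1, 8), -96) = -12)
Mul(Add(13318, -1982), Add(Function('P')(-59), 48987)) = Mul(Add(13318, -1982), Add(-12, 48987)) = Mul(11336, 48975) = 555180600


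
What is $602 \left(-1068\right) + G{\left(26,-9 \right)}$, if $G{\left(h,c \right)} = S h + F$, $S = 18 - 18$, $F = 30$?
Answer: $-642906$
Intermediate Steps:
$S = 0$ ($S = 18 - 18 = 0$)
$G{\left(h,c \right)} = 30$ ($G{\left(h,c \right)} = 0 h + 30 = 0 + 30 = 30$)
$602 \left(-1068\right) + G{\left(26,-9 \right)} = 602 \left(-1068\right) + 30 = -642936 + 30 = -642906$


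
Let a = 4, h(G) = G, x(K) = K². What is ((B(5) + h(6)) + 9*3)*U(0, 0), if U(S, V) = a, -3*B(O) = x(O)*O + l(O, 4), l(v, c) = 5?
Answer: -124/3 ≈ -41.333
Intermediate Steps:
B(O) = -5/3 - O³/3 (B(O) = -(O²*O + 5)/3 = -(O³ + 5)/3 = -(5 + O³)/3 = -5/3 - O³/3)
U(S, V) = 4
((B(5) + h(6)) + 9*3)*U(0, 0) = (((-5/3 - ⅓*5³) + 6) + 9*3)*4 = (((-5/3 - ⅓*125) + 6) + 27)*4 = (((-5/3 - 125/3) + 6) + 27)*4 = ((-130/3 + 6) + 27)*4 = (-112/3 + 27)*4 = -31/3*4 = -124/3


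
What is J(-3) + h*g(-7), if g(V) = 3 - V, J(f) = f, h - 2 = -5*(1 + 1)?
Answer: -83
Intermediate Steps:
h = -8 (h = 2 - 5*(1 + 1) = 2 - 5*2 = 2 - 10 = -8)
J(-3) + h*g(-7) = -3 - 8*(3 - 1*(-7)) = -3 - 8*(3 + 7) = -3 - 8*10 = -3 - 80 = -83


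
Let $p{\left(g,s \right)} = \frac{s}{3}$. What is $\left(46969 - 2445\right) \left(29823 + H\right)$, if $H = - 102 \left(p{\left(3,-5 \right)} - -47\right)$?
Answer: $1121960276$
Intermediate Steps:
$p{\left(g,s \right)} = \frac{s}{3}$ ($p{\left(g,s \right)} = s \frac{1}{3} = \frac{s}{3}$)
$H = -4624$ ($H = - 102 \left(\frac{1}{3} \left(-5\right) - -47\right) = - 102 \left(- \frac{5}{3} + 47\right) = \left(-102\right) \frac{136}{3} = -4624$)
$\left(46969 - 2445\right) \left(29823 + H\right) = \left(46969 - 2445\right) \left(29823 - 4624\right) = 44524 \cdot 25199 = 1121960276$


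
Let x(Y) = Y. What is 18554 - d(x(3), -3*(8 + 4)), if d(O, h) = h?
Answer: 18590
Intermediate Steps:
18554 - d(x(3), -3*(8 + 4)) = 18554 - (-3)*(8 + 4) = 18554 - (-3)*12 = 18554 - 1*(-36) = 18554 + 36 = 18590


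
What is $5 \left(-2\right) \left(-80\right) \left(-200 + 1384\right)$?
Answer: $947200$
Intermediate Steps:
$5 \left(-2\right) \left(-80\right) \left(-200 + 1384\right) = \left(-10\right) \left(-80\right) 1184 = 800 \cdot 1184 = 947200$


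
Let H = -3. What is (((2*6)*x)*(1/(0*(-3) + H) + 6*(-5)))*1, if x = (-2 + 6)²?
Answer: -5824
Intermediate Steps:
x = 16 (x = 4² = 16)
(((2*6)*x)*(1/(0*(-3) + H) + 6*(-5)))*1 = (((2*6)*16)*(1/(0*(-3) - 3) + 6*(-5)))*1 = ((12*16)*(1/(0 - 3) - 30))*1 = (192*(1/(-3) - 30))*1 = (192*(-⅓ - 30))*1 = (192*(-91/3))*1 = -5824*1 = -5824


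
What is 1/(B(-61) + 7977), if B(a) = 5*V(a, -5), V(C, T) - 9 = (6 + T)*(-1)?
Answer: 1/8017 ≈ 0.00012473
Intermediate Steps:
V(C, T) = 3 - T (V(C, T) = 9 + (6 + T)*(-1) = 9 + (-6 - T) = 3 - T)
B(a) = 40 (B(a) = 5*(3 - 1*(-5)) = 5*(3 + 5) = 5*8 = 40)
1/(B(-61) + 7977) = 1/(40 + 7977) = 1/8017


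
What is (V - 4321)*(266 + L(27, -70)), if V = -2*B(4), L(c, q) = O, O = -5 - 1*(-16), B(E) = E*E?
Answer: -1205781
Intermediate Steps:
B(E) = E²
O = 11 (O = -5 + 16 = 11)
L(c, q) = 11
V = -32 (V = -2*4² = -2*16 = -32)
(V - 4321)*(266 + L(27, -70)) = (-32 - 4321)*(266 + 11) = -4353*277 = -1205781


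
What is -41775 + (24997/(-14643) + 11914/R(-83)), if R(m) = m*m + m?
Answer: -2081651475415/49830129 ≈ -41775.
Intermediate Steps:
R(m) = m + m² (R(m) = m² + m = m + m²)
-41775 + (24997/(-14643) + 11914/R(-83)) = -41775 + (24997/(-14643) + 11914/((-83*(1 - 83)))) = -41775 + (24997*(-1/14643) + 11914/((-83*(-82)))) = -41775 + (-24997/14643 + 11914/6806) = -41775 + (-24997/14643 + 11914*(1/6806)) = -41775 + (-24997/14643 + 5957/3403) = -41775 + 2163560/49830129 = -2081651475415/49830129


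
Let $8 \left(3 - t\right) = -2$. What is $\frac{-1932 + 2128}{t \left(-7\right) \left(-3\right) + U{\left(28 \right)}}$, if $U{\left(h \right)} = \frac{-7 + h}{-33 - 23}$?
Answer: $\frac{1568}{543} \approx 2.8877$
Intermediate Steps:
$t = \frac{13}{4}$ ($t = 3 - - \frac{1}{4} = 3 + \frac{1}{4} = \frac{13}{4} \approx 3.25$)
$U{\left(h \right)} = \frac{1}{8} - \frac{h}{56}$ ($U{\left(h \right)} = \frac{-7 + h}{-56} = \left(-7 + h\right) \left(- \frac{1}{56}\right) = \frac{1}{8} - \frac{h}{56}$)
$\frac{-1932 + 2128}{t \left(-7\right) \left(-3\right) + U{\left(28 \right)}} = \frac{-1932 + 2128}{\frac{13}{4} \left(-7\right) \left(-3\right) + \left(\frac{1}{8} - \frac{1}{2}\right)} = \frac{196}{\left(- \frac{91}{4}\right) \left(-3\right) + \left(\frac{1}{8} - \frac{1}{2}\right)} = \frac{196}{\frac{273}{4} - \frac{3}{8}} = \frac{196}{\frac{543}{8}} = 196 \cdot \frac{8}{543} = \frac{1568}{543}$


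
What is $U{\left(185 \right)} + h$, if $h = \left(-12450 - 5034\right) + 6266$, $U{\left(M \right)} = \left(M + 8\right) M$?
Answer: $24487$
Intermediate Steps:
$U{\left(M \right)} = M \left(8 + M\right)$ ($U{\left(M \right)} = \left(8 + M\right) M = M \left(8 + M\right)$)
$h = -11218$ ($h = -17484 + 6266 = -11218$)
$U{\left(185 \right)} + h = 185 \left(8 + 185\right) - 11218 = 185 \cdot 193 - 11218 = 35705 - 11218 = 24487$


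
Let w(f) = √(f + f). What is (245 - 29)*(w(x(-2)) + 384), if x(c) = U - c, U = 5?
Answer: 82944 + 216*√14 ≈ 83752.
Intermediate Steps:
x(c) = 5 - c
w(f) = √2*√f (w(f) = √(2*f) = √2*√f)
(245 - 29)*(w(x(-2)) + 384) = (245 - 29)*(√2*√(5 - 1*(-2)) + 384) = 216*(√2*√(5 + 2) + 384) = 216*(√2*√7 + 384) = 216*(√14 + 384) = 216*(384 + √14) = 82944 + 216*√14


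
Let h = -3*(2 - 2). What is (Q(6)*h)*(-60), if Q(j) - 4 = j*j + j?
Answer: 0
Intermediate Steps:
h = 0 (h = -3*0 = 0)
Q(j) = 4 + j + j**2 (Q(j) = 4 + (j*j + j) = 4 + (j**2 + j) = 4 + (j + j**2) = 4 + j + j**2)
(Q(6)*h)*(-60) = ((4 + 6 + 6**2)*0)*(-60) = ((4 + 6 + 36)*0)*(-60) = (46*0)*(-60) = 0*(-60) = 0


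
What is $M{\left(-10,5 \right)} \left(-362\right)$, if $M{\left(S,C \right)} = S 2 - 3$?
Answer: $8326$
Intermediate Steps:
$M{\left(S,C \right)} = -3 + 2 S$ ($M{\left(S,C \right)} = 2 S - 3 = -3 + 2 S$)
$M{\left(-10,5 \right)} \left(-362\right) = \left(-3 + 2 \left(-10\right)\right) \left(-362\right) = \left(-3 - 20\right) \left(-362\right) = \left(-23\right) \left(-362\right) = 8326$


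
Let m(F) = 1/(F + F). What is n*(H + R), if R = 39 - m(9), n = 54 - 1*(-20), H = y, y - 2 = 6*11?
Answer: 71225/9 ≈ 7913.9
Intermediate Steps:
m(F) = 1/(2*F)
y = 68 (y = 2 + 6*11 = 2 + 66 = 68)
H = 68
n = 74 (n = 54 + 20 = 74)
R = 701/18 (R = 39 - 1/(2*9) = 39 - 1*1/18 = 39 - 1/18 = 701/18 ≈ 38.944)
n*(H + R) = 74*(68 + 701/18) = 74*(1925/18) = 71225/9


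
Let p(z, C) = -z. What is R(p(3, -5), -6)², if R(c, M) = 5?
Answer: 25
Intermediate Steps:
R(p(3, -5), -6)² = 5² = 25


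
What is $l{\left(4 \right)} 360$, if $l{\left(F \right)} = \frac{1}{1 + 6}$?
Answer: $\frac{360}{7} \approx 51.429$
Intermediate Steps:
$l{\left(F \right)} = \frac{1}{7}$
$l{\left(4 \right)} 360 = \frac{1}{7} \cdot 360 = \frac{360}{7}$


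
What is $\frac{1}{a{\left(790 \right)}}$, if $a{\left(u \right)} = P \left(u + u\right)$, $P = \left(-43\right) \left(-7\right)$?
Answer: $\frac{1}{475580} \approx 2.1027 \cdot 10^{-6}$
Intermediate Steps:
$P = 301$
$a{\left(u \right)} = 602 u$ ($a{\left(u \right)} = 301 \left(u + u\right) = 301 \cdot 2 u = 602 u$)
$\frac{1}{a{\left(790 \right)}} = \frac{1}{602 \cdot 790} = \frac{1}{475580}$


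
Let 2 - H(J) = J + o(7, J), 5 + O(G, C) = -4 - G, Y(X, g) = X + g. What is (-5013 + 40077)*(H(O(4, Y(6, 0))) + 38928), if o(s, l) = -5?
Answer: 1365672672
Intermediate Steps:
O(G, C) = -9 - G (O(G, C) = -5 + (-4 - G) = -9 - G)
H(J) = 7 - J (H(J) = 2 - (J - 5) = 2 - (-5 + J) = 2 + (5 - J) = 7 - J)
(-5013 + 40077)*(H(O(4, Y(6, 0))) + 38928) = (-5013 + 40077)*((7 - (-9 - 1*4)) + 38928) = 35064*((7 - (-9 - 4)) + 38928) = 35064*((7 - 1*(-13)) + 38928) = 35064*((7 + 13) + 38928) = 35064*(20 + 38928) = 35064*38948 = 1365672672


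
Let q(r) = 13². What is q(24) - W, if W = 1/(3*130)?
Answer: 65909/390 ≈ 169.00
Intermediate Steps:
W = 1/390 ≈ 0.0025641
q(r) = 169
q(24) - W = 169 - 1*1/390 = 169 - 1/390 = 65909/390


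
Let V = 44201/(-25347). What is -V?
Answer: 44201/25347 ≈ 1.7438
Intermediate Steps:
V = -44201/25347 (V = 44201*(-1/25347) = -44201/25347 ≈ -1.7438)
-V = -1*(-44201/25347) = 44201/25347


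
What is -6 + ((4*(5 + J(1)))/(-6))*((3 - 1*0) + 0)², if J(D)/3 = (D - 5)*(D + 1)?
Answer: 108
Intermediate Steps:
J(D) = 3*(1 + D)*(-5 + D) (J(D) = 3*((D - 5)*(D + 1)) = 3*((-5 + D)*(1 + D)) = 3*((1 + D)*(-5 + D)) = 3*(1 + D)*(-5 + D))
-6 + ((4*(5 + J(1)))/(-6))*((3 - 1*0) + 0)² = -6 + ((4*(5 + (-15 - 12*1 + 3*1²)))/(-6))*((3 - 1*0) + 0)² = -6 + ((4*(5 + (-15 - 12 + 3*1)))*(-⅙))*((3 + 0) + 0)² = -6 + ((4*(5 + (-15 - 12 + 3)))*(-⅙))*(3 + 0)² = -6 + ((4*(5 - 24))*(-⅙))*3² = -6 + ((4*(-19))*(-⅙))*9 = -6 - 76*(-⅙)*9 = -6 + (38/3)*9 = -6 + 114 = 108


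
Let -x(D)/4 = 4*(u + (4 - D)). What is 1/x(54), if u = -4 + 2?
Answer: 1/832 ≈ 0.0012019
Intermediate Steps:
u = -2
x(D) = -32 + 16*D (x(D) = -16*(-2 + (4 - D)) = -16*(2 - D) = -4*(8 - 4*D) = -32 + 16*D)
1/x(54) = 1/(-32 + 16*54) = 1/(-32 + 864) = 1/832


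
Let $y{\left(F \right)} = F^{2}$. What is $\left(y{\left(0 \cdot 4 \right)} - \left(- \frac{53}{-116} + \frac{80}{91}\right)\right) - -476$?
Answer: $\frac{5010553}{10556} \approx 474.66$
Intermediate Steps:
$\left(y{\left(0 \cdot 4 \right)} - \left(- \frac{53}{-116} + \frac{80}{91}\right)\right) - -476 = \left(\left(0 \cdot 4\right)^{2} - \left(- \frac{53}{-116} + \frac{80}{91}\right)\right) - -476 = \left(0^{2} - \left(\left(-53\right) \left(- \frac{1}{116}\right) + 80 \cdot \frac{1}{91}\right)\right) + 476 = \left(0 - \left(\frac{53}{116} + \frac{80}{91}\right)\right) + 476 = \left(0 - \frac{14103}{10556}\right) + 476 = - \frac{14103}{10556} + 476 = \frac{5010553}{10556}$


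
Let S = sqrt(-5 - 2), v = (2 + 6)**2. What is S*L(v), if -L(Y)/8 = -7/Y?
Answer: 7*I*sqrt(7)/8 ≈ 2.315*I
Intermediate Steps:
v = 64 (v = 8**2 = 64)
S = I*sqrt(7) (S = sqrt(-7) = I*sqrt(7) ≈ 2.6458*I)
L(Y) = 56/Y (L(Y) = -(-56)/Y = 56/Y)
S*L(v) = (I*sqrt(7))*(56/64) = (I*sqrt(7))*(56*(1/64)) = (I*sqrt(7))*(7/8) = 7*I*sqrt(7)/8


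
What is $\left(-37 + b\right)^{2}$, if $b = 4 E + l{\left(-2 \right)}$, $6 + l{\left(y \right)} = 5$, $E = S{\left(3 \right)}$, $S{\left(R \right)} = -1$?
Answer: $1764$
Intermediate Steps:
$E = -1$
$l{\left(y \right)} = -1$ ($l{\left(y \right)} = -6 + 5 = -1$)
$b = -5$ ($b = 4 \left(-1\right) - 1 = -4 - 1 = -5$)
$\left(-37 + b\right)^{2} = \left(-37 - 5\right)^{2} = \left(-42\right)^{2} = 1764$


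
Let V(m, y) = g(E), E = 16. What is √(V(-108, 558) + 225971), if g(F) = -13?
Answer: √225958 ≈ 475.35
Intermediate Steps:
V(m, y) = -13
√(V(-108, 558) + 225971) = √(-13 + 225971) = √225958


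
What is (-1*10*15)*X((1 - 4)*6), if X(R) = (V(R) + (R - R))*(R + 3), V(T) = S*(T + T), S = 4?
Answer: -324000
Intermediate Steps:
V(T) = 8*T (V(T) = 4*(T + T) = 4*(2*T) = 8*T)
X(R) = 8*R*(3 + R) (X(R) = (8*R + (R - R))*(R + 3) = (8*R + 0)*(3 + R) = (8*R)*(3 + R) = 8*R*(3 + R))
(-1*10*15)*X((1 - 4)*6) = (-1*10*15)*(8*((1 - 4)*6)*(3 + (1 - 4)*6)) = (-10*15)*(8*(-3*6)*(3 - 3*6)) = -1200*(-18)*(3 - 18) = -1200*(-18)*(-15) = -150*2160 = -324000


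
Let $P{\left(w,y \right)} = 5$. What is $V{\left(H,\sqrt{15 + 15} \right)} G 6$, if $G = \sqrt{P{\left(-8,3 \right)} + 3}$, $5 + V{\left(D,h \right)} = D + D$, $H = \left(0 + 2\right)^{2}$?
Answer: $36 \sqrt{2} \approx 50.912$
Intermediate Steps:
$H = 4$ ($H = 2^{2} = 4$)
$V{\left(D,h \right)} = -5 + 2 D$ ($V{\left(D,h \right)} = -5 + \left(D + D\right) = -5 + 2 D$)
$G = 2 \sqrt{2}$ ($G = \sqrt{5 + 3} = \sqrt{8} = 2 \sqrt{2} \approx 2.8284$)
$V{\left(H,\sqrt{15 + 15} \right)} G 6 = \left(-5 + 2 \cdot 4\right) 2 \sqrt{2} \cdot 6 = \left(-5 + 8\right) 12 \sqrt{2} = 3 \cdot 12 \sqrt{2} = 36 \sqrt{2}$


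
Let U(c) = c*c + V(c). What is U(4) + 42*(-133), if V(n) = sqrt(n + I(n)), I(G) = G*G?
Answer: -5570 + 2*sqrt(5) ≈ -5565.5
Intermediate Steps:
I(G) = G**2
V(n) = sqrt(n + n**2)
U(c) = c**2 + sqrt(c*(1 + c)) (U(c) = c*c + sqrt(c*(1 + c)) = c**2 + sqrt(c*(1 + c)))
U(4) + 42*(-133) = (4**2 + sqrt(4*(1 + 4))) + 42*(-133) = (16 + sqrt(4*5)) - 5586 = (16 + sqrt(20)) - 5586 = (16 + 2*sqrt(5)) - 5586 = -5570 + 2*sqrt(5)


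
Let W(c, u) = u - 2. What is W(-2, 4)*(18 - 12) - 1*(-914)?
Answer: 926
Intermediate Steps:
W(c, u) = -2 + u
W(-2, 4)*(18 - 12) - 1*(-914) = (-2 + 4)*(18 - 12) - 1*(-914) = 2*6 + 914 = 12 + 914 = 926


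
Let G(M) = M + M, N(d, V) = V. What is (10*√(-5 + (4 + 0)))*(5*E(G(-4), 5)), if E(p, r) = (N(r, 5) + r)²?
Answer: 5000*I ≈ 5000.0*I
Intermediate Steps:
G(M) = 2*M
E(p, r) = (5 + r)²
(10*√(-5 + (4 + 0)))*(5*E(G(-4), 5)) = (10*√(-5 + (4 + 0)))*(5*(5 + 5)²) = (10*√(-5 + 4))*(5*10²) = (10*√(-1))*(5*100) = (10*I)*500 = 5000*I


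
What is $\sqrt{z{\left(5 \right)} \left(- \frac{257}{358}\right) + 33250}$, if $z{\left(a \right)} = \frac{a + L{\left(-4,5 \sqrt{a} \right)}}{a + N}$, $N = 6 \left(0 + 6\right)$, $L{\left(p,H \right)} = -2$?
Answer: $\frac{\sqrt{7163491176262}}{14678} \approx 182.35$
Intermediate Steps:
$N = 36$ ($N = 6 \cdot 6 = 36$)
$z{\left(a \right)} = \frac{-2 + a}{36 + a}$ ($z{\left(a \right)} = \frac{a - 2}{a + 36} = \frac{-2 + a}{36 + a}$)
$\sqrt{z{\left(5 \right)} \left(- \frac{257}{358}\right) + 33250} = \sqrt{\frac{-2 + 5}{36 + 5} \left(- \frac{257}{358}\right) + 33250} = \sqrt{\frac{1}{41} \cdot 3 \left(\left(-257\right) \frac{1}{358}\right) + 33250} = \sqrt{\frac{1}{41} \cdot 3 \left(- \frac{257}{358}\right) + 33250} = \sqrt{\frac{3}{41} \left(- \frac{257}{358}\right) + 33250} = \sqrt{- \frac{771}{14678} + 33250} = \sqrt{\frac{488042729}{14678}} = \frac{\sqrt{7163491176262}}{14678}$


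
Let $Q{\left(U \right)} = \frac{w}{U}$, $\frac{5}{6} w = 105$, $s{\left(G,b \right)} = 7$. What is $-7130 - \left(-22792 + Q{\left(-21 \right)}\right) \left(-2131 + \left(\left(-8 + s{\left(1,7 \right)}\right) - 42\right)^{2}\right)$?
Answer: $-6436166$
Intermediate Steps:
$w = 126$ ($w = \frac{6}{5} \cdot 105 = 126$)
$Q{\left(U \right)} = \frac{126}{U}$
$-7130 - \left(-22792 + Q{\left(-21 \right)}\right) \left(-2131 + \left(\left(-8 + s{\left(1,7 \right)}\right) - 42\right)^{2}\right) = -7130 - \left(-22792 + \frac{126}{-21}\right) \left(-2131 + \left(\left(-8 + 7\right) - 42\right)^{2}\right) = -7130 - \left(-22792 + 126 \left(- \frac{1}{21}\right)\right) \left(-2131 + \left(-1 - 42\right)^{2}\right) = -7130 - \left(-22792 - 6\right) \left(-2131 + \left(-43\right)^{2}\right) = -7130 - - 22798 \left(-2131 + 1849\right) = -7130 - \left(-22798\right) \left(-282\right) = -7130 - 6429036 = -6436166$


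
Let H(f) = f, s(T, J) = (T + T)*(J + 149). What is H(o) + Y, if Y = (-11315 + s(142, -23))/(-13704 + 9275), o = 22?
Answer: 72969/4429 ≈ 16.475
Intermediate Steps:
s(T, J) = 2*T*(149 + J) (s(T, J) = (2*T)*(149 + J) = 2*T*(149 + J))
Y = -24469/4429 (Y = (-11315 + 2*142*(149 - 23))/(-13704 + 9275) = (-11315 + 2*142*126)/(-4429) = (-11315 + 35784)*(-1/4429) = 24469*(-1/4429) = -24469/4429 ≈ -5.5247)
H(o) + Y = 22 - 24469/4429 = 72969/4429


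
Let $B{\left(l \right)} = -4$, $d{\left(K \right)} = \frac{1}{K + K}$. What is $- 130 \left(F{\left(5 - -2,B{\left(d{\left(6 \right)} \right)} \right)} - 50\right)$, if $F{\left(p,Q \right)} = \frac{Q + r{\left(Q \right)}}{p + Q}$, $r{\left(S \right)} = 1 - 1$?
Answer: $\frac{20020}{3} \approx 6673.3$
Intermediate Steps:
$r{\left(S \right)} = 0$ ($r{\left(S \right)} = 1 - 1 = 0$)
$d{\left(K \right)} = \frac{1}{2 K}$
$F{\left(p,Q \right)} = \frac{Q}{Q + p}$ ($F{\left(p,Q \right)} = \frac{Q + 0}{p + Q} = \frac{Q}{Q + p}$)
$- 130 \left(F{\left(5 - -2,B{\left(d{\left(6 \right)} \right)} \right)} - 50\right) = - 130 \left(- \frac{4}{-4 + \left(5 - -2\right)} - 50\right) = - 130 \left(- \frac{4}{-4 + \left(5 + 2\right)} - 50\right) = - 130 \left(- \frac{4}{-4 + 7} - 50\right) = - 130 \left(- \frac{4}{3} - 50\right) = \left(-130\right) \left(- \frac{154}{3}\right) = \frac{20020}{3}$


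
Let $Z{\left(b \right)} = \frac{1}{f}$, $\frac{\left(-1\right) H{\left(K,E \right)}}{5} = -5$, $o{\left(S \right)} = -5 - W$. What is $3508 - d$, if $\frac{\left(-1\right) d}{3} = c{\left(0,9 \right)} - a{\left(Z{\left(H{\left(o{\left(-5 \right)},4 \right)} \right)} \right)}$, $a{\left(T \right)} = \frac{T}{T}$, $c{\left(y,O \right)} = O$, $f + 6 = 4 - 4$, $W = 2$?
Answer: $3532$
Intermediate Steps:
$f = -6$ ($f = -6 + \left(4 - 4\right) = -6 + 0 = -6$)
$o{\left(S \right)} = -7$ ($o{\left(S \right)} = -5 - 2 = -7$)
$H{\left(K,E \right)} = 25$ ($H{\left(K,E \right)} = \left(-5\right) \left(-5\right) = 25$)
$Z{\left(b \right)} = - \frac{1}{6}$ ($Z{\left(b \right)} = \frac{1}{-6} = - \frac{1}{6}$)
$a{\left(T \right)} = 1$
$d = -24$ ($d = - 3 \left(9 - 1\right) = \left(-3\right) 8 = -24$)
$3508 - d = 3508 - -24 = 3508 + 24 = 3532$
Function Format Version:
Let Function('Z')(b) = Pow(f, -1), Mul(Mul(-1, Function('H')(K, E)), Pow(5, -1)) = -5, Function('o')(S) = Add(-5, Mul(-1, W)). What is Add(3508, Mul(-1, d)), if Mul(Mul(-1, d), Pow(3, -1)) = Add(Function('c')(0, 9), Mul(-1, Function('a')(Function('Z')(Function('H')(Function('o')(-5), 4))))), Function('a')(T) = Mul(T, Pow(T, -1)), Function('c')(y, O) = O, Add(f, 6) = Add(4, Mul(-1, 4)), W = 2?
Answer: 3532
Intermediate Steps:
f = -6 (f = Add(-6, Add(4, Mul(-1, 4))) = Add(-6, Add(4, -4)) = Add(-6, 0) = -6)
Function('o')(S) = -7 (Function('o')(S) = Add(-5, Mul(-1, 2)) = Add(-5, -2) = -7)
Function('H')(K, E) = 25 (Function('H')(K, E) = Mul(-5, -5) = 25)
Function('Z')(b) = Rational(-1, 6) (Function('Z')(b) = Pow(-6, -1) = Rational(-1, 6))
Function('a')(T) = 1
d = -24 (d = Mul(-3, Add(9, Mul(-1, 1))) = Mul(-3, Add(9, -1)) = Mul(-3, 8) = -24)
Add(3508, Mul(-1, d)) = Add(3508, Mul(-1, -24)) = Add(3508, 24) = 3532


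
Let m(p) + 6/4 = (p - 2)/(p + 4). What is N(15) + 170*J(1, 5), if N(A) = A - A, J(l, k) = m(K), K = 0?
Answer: -340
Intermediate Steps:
m(p) = -3/2 + (-2 + p)/(4 + p) (m(p) = -3/2 + (p - 2)/(p + 4) = -3/2 + (-2 + p)/(4 + p))
J(l, k) = -2 (J(l, k) = (-16 - 1*0)/(2*(4 + 0)) = (½)*(-16 + 0)/4 = (½)*(¼)*(-16) = -2)
N(A) = 0
N(15) + 170*J(1, 5) = 0 + 170*(-2) = 0 - 340 = -340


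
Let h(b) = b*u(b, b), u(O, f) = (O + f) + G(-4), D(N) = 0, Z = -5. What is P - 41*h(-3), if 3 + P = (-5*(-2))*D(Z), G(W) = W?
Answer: -1233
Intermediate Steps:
u(O, f) = -4 + O + f (u(O, f) = (O + f) - 4 = -4 + O + f)
P = -3 (P = -3 - 5*(-2)*0 = -3 + 10*0 = -3 + 0 = -3)
h(b) = b*(-4 + 2*b) (h(b) = b*(-4 + b + b) = b*(-4 + 2*b))
P - 41*h(-3) = -3 - 82*(-3)*(-2 - 3) = -3 - 82*(-3)*(-5) = -3 - 41*30 = -3 - 1230 = -1233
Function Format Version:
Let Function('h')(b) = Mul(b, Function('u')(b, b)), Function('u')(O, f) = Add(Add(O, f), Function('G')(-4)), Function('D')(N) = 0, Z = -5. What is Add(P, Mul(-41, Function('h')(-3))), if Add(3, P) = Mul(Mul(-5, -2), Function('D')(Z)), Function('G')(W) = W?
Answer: -1233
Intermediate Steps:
Function('u')(O, f) = Add(-4, O, f) (Function('u')(O, f) = Add(Add(O, f), -4) = Add(-4, O, f))
P = -3 (P = Add(-3, Mul(Mul(-5, -2), 0)) = Add(-3, Mul(10, 0)) = Add(-3, 0) = -3)
Function('h')(b) = Mul(b, Add(-4, Mul(2, b))) (Function('h')(b) = Mul(b, Add(-4, b, b)) = Mul(b, Add(-4, Mul(2, b))))
Add(P, Mul(-41, Function('h')(-3))) = Add(-3, Mul(-41, Mul(2, -3, Add(-2, -3)))) = Add(-3, Mul(-41, Mul(2, -3, -5))) = Add(-3, Mul(-41, 30)) = Add(-3, -1230) = -1233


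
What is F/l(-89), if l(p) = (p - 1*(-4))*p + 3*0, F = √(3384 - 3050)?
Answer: √334/7565 ≈ 0.0024158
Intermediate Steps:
F = √334 ≈ 18.276
l(p) = p*(4 + p) (l(p) = (p + 4)*p + 0 = (4 + p)*p + 0 = p*(4 + p) + 0 = p*(4 + p))
F/l(-89) = √334/((-89*(4 - 89))) = √334/((-89*(-85))) = √334/7565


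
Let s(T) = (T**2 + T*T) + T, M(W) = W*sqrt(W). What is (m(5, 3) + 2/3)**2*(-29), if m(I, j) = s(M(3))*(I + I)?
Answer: -77000336/9 - 940760*sqrt(3) ≈ -1.0185e+7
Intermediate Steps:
M(W) = W**(3/2)
s(T) = T + 2*T**2 (s(T) = (T**2 + T**2) + T = 2*T**2 + T = T + 2*T**2)
m(I, j) = 6*I*sqrt(3)*(1 + 6*sqrt(3)) (m(I, j) = (3**(3/2)*(1 + 2*3**(3/2)))*(I + I) = ((3*sqrt(3))*(1 + 2*(3*sqrt(3))))*(2*I) = ((3*sqrt(3))*(1 + 6*sqrt(3)))*(2*I) = (3*sqrt(3)*(1 + 6*sqrt(3)))*(2*I) = 6*I*sqrt(3)*(1 + 6*sqrt(3)))
(m(5, 3) + 2/3)**2*(-29) = (6*5*(18 + sqrt(3)) + 2/3)**2*(-29) = ((540 + 30*sqrt(3)) + 2*(1/3))**2*(-29) = ((540 + 30*sqrt(3)) + 2/3)**2*(-29) = (1622/3 + 30*sqrt(3))**2*(-29) = -29*(1622/3 + 30*sqrt(3))**2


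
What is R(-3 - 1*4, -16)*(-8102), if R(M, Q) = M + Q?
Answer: 186346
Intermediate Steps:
R(-3 - 1*4, -16)*(-8102) = ((-3 - 1*4) - 16)*(-8102) = ((-3 - 4) - 16)*(-8102) = (-7 - 16)*(-8102) = -23*(-8102) = 186346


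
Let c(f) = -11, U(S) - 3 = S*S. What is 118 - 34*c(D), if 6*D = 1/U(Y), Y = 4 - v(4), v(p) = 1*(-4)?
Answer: 492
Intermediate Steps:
v(p) = -4
Y = 8 (Y = 4 - 1*(-4) = 4 + 4 = 8)
U(S) = 3 + S² (U(S) = 3 + S*S = 3 + S²)
D = 1/402 (D = 1/(6*(3 + 8²)) = 1/(6*(3 + 64)) = (⅙)/67 = (⅙)*(1/67) = 1/402 ≈ 0.0024876)
118 - 34*c(D) = 118 - 34*(-11) = 118 + 374 = 492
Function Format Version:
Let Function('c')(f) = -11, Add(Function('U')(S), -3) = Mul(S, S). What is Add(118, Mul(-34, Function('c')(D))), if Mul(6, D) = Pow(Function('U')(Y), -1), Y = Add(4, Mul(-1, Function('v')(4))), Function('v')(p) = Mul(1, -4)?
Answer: 492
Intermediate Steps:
Function('v')(p) = -4
Y = 8 (Y = Add(4, Mul(-1, -4)) = Add(4, 4) = 8)
Function('U')(S) = Add(3, Pow(S, 2)) (Function('U')(S) = Add(3, Mul(S, S)) = Add(3, Pow(S, 2)))
D = Rational(1, 402) (D = Mul(Rational(1, 6), Pow(Add(3, Pow(8, 2)), -1)) = Mul(Rational(1, 6), Pow(Add(3, 64), -1)) = Mul(Rational(1, 6), Pow(67, -1)) = Mul(Rational(1, 6), Rational(1, 67)) = Rational(1, 402) ≈ 0.0024876)
Add(118, Mul(-34, Function('c')(D))) = Add(118, Mul(-34, -11)) = Add(118, 374) = 492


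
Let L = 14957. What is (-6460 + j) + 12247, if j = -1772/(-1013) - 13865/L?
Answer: 87693847626/15151441 ≈ 5787.8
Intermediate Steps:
j = 12458559/15151441 (j = -1772/(-1013) - 13865/14957 = -1772*(-1/1013) - 13865*1/14957 = 1772/1013 - 13865/14957 = 12458559/15151441 ≈ 0.82227)
(-6460 + j) + 12247 = (-6460 + 12458559/15151441) + 12247 = -97865850301/15151441 + 12247 = 87693847626/15151441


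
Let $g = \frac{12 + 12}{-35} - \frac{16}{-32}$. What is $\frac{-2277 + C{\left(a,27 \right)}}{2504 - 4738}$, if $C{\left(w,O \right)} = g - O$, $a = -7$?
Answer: $\frac{161293}{156380} \approx 1.0314$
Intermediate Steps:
$g = - \frac{13}{70}$ ($g = 24 \left(- \frac{1}{35}\right) - - \frac{1}{2} = - \frac{24}{35} + \frac{1}{2} = - \frac{13}{70} \approx -0.18571$)
$C{\left(w,O \right)} = - \frac{13}{70} - O$
$\frac{-2277 + C{\left(a,27 \right)}}{2504 - 4738} = \frac{-2277 - \frac{1903}{70}}{2504 - 4738} = \frac{-2277 - \frac{1903}{70}}{-2234} = \left(-2277 - \frac{1903}{70}\right) \left(- \frac{1}{2234}\right) = \left(- \frac{161293}{70}\right) \left(- \frac{1}{2234}\right) = \frac{161293}{156380}$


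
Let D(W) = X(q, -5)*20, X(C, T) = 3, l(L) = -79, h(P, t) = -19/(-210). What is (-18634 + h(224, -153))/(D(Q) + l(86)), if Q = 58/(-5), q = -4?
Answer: 3913121/3990 ≈ 980.73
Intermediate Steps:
h(P, t) = 19/210 (h(P, t) = -19*(-1/210) = 19/210)
Q = -58/5 (Q = 58*(-⅕) = -58/5 ≈ -11.600)
D(W) = 60 (D(W) = 3*20 = 60)
(-18634 + h(224, -153))/(D(Q) + l(86)) = (-18634 + 19/210)/(60 - 79) = -3913121/210/(-19) = -3913121/210*(-1/19) = 3913121/3990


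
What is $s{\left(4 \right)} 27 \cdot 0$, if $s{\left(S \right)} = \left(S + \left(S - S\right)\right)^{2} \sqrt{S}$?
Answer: $0$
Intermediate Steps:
$s{\left(S \right)} = S^{\frac{5}{2}}$ ($s{\left(S \right)} = \left(S + 0\right)^{2} \sqrt{S} = S^{2} \sqrt{S} = S^{\frac{5}{2}}$)
$s{\left(4 \right)} 27 \cdot 0 = 4^{\frac{5}{2}} \cdot 27 \cdot 0 = 32 \cdot 27 \cdot 0 = 864 \cdot 0 = 0$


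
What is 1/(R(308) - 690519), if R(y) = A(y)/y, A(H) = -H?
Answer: -1/690520 ≈ -1.4482e-6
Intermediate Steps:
R(y) = -1 (R(y) = (-y)/y = -1)
1/(R(308) - 690519) = 1/(-1 - 690519) = 1/(-690520) = -1/690520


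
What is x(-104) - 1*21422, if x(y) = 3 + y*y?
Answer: -10603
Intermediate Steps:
x(y) = 3 + y**2
x(-104) - 1*21422 = (3 + (-104)**2) - 1*21422 = (3 + 10816) - 21422 = 10819 - 21422 = -10603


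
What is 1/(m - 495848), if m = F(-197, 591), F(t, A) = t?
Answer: -1/496045 ≈ -2.0159e-6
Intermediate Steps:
m = -197
1/(m - 495848) = 1/(-197 - 495848) = 1/(-496045) = -1/496045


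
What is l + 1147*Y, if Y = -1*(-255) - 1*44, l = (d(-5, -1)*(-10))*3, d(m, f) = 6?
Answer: 241837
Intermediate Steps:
l = -180 (l = (6*(-10))*3 = -60*3 = -180)
Y = 211 (Y = 255 - 44 = 211)
l + 1147*Y = -180 + 1147*211 = -180 + 242017 = 241837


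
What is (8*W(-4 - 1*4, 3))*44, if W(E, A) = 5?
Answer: 1760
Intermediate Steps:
(8*W(-4 - 1*4, 3))*44 = (8*5)*44 = 40*44 = 1760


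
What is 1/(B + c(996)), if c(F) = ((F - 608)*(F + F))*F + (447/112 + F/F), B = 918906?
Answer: 112/86321012623 ≈ 1.2975e-9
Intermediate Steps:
c(F) = 559/112 + 2*F²*(-608 + F) (c(F) = ((-608 + F)*(2*F))*F + (447*(1/112) + 1) = (2*F*(-608 + F))*F + (447/112 + 1) = 2*F²*(-608 + F) + 559/112 = 559/112 + 2*F²*(-608 + F))
1/(B + c(996)) = 1/(918906 + (559/112 - 1216*996² + 2*996³)) = 1/(918906 + (559/112 - 1216*992016 + 2*988047936)) = 1/(918906 + (559/112 - 1206291456 + 1976095872)) = 1/(918906 + 86218095151/112) = 1/(86321012623/112) = 112/86321012623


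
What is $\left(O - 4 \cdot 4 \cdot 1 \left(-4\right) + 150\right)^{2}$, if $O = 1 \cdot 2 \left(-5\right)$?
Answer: $240100$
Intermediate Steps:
$O = -10$ ($O = 2 \left(-5\right) = -10$)
$\left(O - 4 \cdot 4 \cdot 1 \left(-4\right) + 150\right)^{2} = \left(- 10 - 4 \cdot 4 \cdot 1 \left(-4\right) + 150\right)^{2} = \left(- 10 \left(-4\right) 4 \left(-4\right) + 150\right)^{2} = \left(- 10 \left(\left(-16\right) \left(-4\right)\right) + 150\right)^{2} = \left(\left(-10\right) 64 + 150\right)^{2} = \left(-640 + 150\right)^{2} = \left(-490\right)^{2} = 240100$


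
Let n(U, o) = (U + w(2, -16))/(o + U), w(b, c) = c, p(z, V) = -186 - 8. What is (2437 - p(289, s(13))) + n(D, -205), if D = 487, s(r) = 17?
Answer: 247471/94 ≈ 2632.7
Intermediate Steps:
p(z, V) = -194
n(U, o) = (-16 + U)/(U + o) (n(U, o) = (U - 16)/(o + U) = (-16 + U)/(U + o))
(2437 - p(289, s(13))) + n(D, -205) = (2437 - 1*(-194)) + (-16 + 487)/(487 - 205) = (2437 + 194) + 471/282 = 2631 + (1/282)*471 = 2631 + 157/94 = 247471/94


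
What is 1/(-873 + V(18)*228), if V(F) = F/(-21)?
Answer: -7/7479 ≈ -0.00093595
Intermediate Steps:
V(F) = -F/21 (V(F) = F*(-1/21) = -F/21)
1/(-873 + V(18)*228) = 1/(-873 - 1/21*18*228) = 1/(-873 - 6/7*228) = 1/(-873 - 1368/7) = 1/(-7479/7) = -7/7479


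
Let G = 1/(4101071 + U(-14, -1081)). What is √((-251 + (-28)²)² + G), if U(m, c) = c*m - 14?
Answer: 50*√1925331192198294/4116191 ≈ 533.00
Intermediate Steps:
U(m, c) = -14 + c*m
G = 1/4116191 (G = 1/(4101071 + (-14 - 1081*(-14))) = 1/(4101071 + (-14 + 15134)) = 1/(4101071 + 15120) = 1/4116191 ≈ 2.4294e-7)
√((-251 + (-28)²)² + G) = √((-251 + (-28)²)² + 1/4116191) = √((-251 + 784)² + 1/4116191) = √(533² + 1/4116191) = √(284089 + 1/4116191) = √(1169364585000/4116191) = 50*√1925331192198294/4116191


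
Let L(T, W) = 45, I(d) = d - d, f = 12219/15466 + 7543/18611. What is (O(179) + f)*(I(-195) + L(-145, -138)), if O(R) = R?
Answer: 63081511785/7779398 ≈ 8108.8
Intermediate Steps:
f = 9299131/7779398 (f = 12219*(1/15466) + 7543*(1/18611) = 12219/15466 + 7543/18611 = 9299131/7779398 ≈ 1.1954)
I(d) = 0
(O(179) + f)*(I(-195) + L(-145, -138)) = (179 + 9299131/7779398)*(0 + 45) = (1401811373/7779398)*45 = 63081511785/7779398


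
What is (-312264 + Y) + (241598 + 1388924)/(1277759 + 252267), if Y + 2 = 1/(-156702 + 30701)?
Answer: -30099967396321210/96392403013 ≈ -3.1227e+5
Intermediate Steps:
Y = -252003/126001 (Y = -2 + 1/(-156702 + 30701) = -2 + 1/(-126001) = -2 - 1/126001 = -252003/126001 ≈ -2.0000)
(-312264 + Y) + (241598 + 1388924)/(1277759 + 252267) = (-312264 - 252003/126001) + (241598 + 1388924)/(1277759 + 252267) = -39345828267/126001 + 1630522/1530026 = -39345828267/126001 + 1630522*(1/1530026) = -39345828267/126001 + 815261/765013 = -30099967396321210/96392403013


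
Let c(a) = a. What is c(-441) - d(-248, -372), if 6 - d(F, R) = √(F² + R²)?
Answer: -447 + 124*√13 ≈ 0.088358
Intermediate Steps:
d(F, R) = 6 - √(F² + R²)
c(-441) - d(-248, -372) = -441 - (6 - √((-248)² + (-372)²)) = -441 - (6 - √(61504 + 138384)) = -441 - (6 - √199888) = -441 - (6 - 124*√13) = -441 + (-6 + 124*√13) = -447 + 124*√13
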